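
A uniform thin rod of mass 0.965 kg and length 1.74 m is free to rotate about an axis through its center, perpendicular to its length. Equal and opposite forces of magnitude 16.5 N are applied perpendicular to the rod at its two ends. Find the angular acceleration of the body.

α ≈ 118 rad/s²

I = (1/12)ML² = (1/12)(0.965)(1.74)² = 0.2435 kg·m².
The couple gives τ = F·(L/2) + F·(L/2) = F L = (16.5)(1.74) = 28.71 N·m.
Newton's second law for rotation, τ = Iα, gives α = τ/I = 28.71/0.2435 = 117.9 rad/s².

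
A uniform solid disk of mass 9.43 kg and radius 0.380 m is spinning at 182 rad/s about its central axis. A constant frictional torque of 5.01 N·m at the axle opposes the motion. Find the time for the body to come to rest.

I = ½MR² = (1/2)(9.43)(0.380)² = 0.6808 kg·m².
The net torque has magnitude 5.01 N·m, opposing ω.
|α| = τ/I = 5.010/0.6808 = 7.358 rad/s² (deceleration).
0 = ω₀ − |α|t ⇒ t = ω₀/|α| = 182/7.358 = 24.73 s.

t ≈ 24.7 s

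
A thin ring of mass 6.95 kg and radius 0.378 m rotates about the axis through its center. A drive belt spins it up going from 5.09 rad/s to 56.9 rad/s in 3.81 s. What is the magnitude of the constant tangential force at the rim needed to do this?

F ≈ 35.7 N

I = MR² = (6.95)(0.378)² = 0.9930 kg·m².
α = Δω/Δt = (56.9 − 5.09)/3.81 = 13.60 rad/s².
The required torque is τ = Iα = (0.9930)(13.60) = 13.50 N·m.
A tangential force at the rim gives τ = FR, so F = τ/R = 13.50/0.378 = 35.72 N.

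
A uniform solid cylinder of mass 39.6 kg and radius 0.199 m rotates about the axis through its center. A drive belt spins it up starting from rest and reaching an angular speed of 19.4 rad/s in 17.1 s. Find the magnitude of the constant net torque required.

τ ≈ 0.890 N·m

I = ½MR² = (1/2)(39.6)(0.199)² = 0.7841 kg·m².
α = Δω/Δt = (19.4 − 0)/17.1 = 1.135 rad/s².
τ = Iα = (0.7841)(1.135) = 0.8896 N·m.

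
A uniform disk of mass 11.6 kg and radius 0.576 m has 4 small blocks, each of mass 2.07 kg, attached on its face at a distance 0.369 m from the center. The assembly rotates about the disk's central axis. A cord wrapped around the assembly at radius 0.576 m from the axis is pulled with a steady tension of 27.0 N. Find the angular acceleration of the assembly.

I_disk = ½MR² = ½(11.6)(0.576)² = 1.924 kg·m².
I_blocks = 4·m·r² = 4(2.07)(0.369)² = 1.127 kg·m².
Total I = 3.052 kg·m².
τ = F r = (27.0)(0.576) = 15.55 N·m.
α = τ/I = 15.55/3.052 = 5.096 rad/s².

α ≈ 5.10 rad/s²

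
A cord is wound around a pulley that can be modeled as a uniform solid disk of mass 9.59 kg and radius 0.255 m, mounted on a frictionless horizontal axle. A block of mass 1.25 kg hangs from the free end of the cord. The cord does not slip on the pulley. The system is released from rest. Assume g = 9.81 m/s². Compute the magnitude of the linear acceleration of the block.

a ≈ 2.03 m/s²

I = ½MR² = (1/2)(9.59)(0.255)² = 0.3118 kg·m².
Block: mg − T = ma. Pulley: TR = Iα. No-slip: a = αR, so T = (I/R²)a = 4.795·a.
Then mg = (m + 4.795)a, so a = (1.25)(9.81)/(1.25 + 4.795) = 2.029 m/s².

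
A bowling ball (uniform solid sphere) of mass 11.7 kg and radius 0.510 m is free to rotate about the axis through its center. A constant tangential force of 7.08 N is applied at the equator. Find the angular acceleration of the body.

I = (2/5)MR² = (2/5)(11.7)(0.510)² = 1.217 kg·m².
τ = F R = (7.08)(0.510) = 3.611 N·m.
Newton's second law for rotation, τ = Iα, gives α = τ/I = 3.611/1.217 = 2.966 rad/s².

α ≈ 2.97 rad/s²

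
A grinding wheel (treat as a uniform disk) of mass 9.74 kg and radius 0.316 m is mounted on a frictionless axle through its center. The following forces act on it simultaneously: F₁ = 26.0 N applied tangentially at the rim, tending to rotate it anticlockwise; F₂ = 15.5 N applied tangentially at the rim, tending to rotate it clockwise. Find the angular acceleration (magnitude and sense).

α ≈ 6.82 rad/s², anticlockwise

I = ½MR² = (1/2)(9.74)(0.316)² = 0.4863 kg·m².
Taking anticlockwise as positive: τ₁ = +(26.0)(0.316) = +8.216 N·m; τ₂ = −(15.5)(0.316) = −4.898 N·m.
Net torque τ = 3.318 N·m.
α = τ/I = 3.318/0.4863 = 6.823 rad/s².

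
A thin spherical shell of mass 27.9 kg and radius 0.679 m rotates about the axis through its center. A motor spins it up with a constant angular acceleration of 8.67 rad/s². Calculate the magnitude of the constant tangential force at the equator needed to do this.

I = (2/3)MR² = (2/3)(27.9)(0.679)² = 8.575 kg·m².
The required torque is τ = Iα = (8.575)(8.670) = 74.35 N·m.
A tangential force at the equator gives τ = FR, so F = τ/R = 74.35/0.679 = 109.5 N.

F ≈ 109 N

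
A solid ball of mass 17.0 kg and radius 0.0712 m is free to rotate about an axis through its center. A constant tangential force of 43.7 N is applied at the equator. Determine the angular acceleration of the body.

α ≈ 90.3 rad/s²

I = (2/5)MR² = (2/5)(17.0)(0.0712)² = 0.03447 kg·m².
τ = F R = (43.7)(0.0712) = 3.111 N·m.
From τ = Iα: α = 3.111/0.03447 = 90.26 rad/s².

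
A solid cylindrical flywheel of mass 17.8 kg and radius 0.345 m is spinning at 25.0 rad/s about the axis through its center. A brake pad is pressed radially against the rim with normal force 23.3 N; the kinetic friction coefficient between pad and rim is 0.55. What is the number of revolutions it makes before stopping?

I = ½MR² = (1/2)(17.8)(0.345)² = 1.059 kg·m².
Friction force f = μN = (0.55)(23.3) = 12.82 N at the rim; torque magnitude τ = fR = 4.421 N·m, opposing ω.
|α| = τ/I = 4.421/1.059 = 4.174 rad/s² (deceleration).
ω² = ω₀² − 2|α|θ with ω = 0 ⇒ θ = ω₀²/(2|α|) = 74.88 rad = 11.92 rev.

≈ 11.9 revolutions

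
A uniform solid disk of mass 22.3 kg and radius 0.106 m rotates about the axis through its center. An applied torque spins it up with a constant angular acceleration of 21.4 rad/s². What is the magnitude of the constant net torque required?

τ ≈ 2.68 N·m

I = ½MR² = (1/2)(22.3)(0.106)² = 0.1253 kg·m².
τ = Iα = (0.1253)(21.40) = 2.681 N·m.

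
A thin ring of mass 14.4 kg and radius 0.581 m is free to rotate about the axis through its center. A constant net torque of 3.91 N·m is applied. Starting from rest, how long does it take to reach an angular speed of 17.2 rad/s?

I = MR² = (14.4)(0.581)² = 4.861 kg·m².
α = τ/I = 3.91/4.861 = 0.8044 rad/s².
ω = αt ⇒ t = ω/α = 17.2/0.8044 = 21.38 s.

t ≈ 21.4 s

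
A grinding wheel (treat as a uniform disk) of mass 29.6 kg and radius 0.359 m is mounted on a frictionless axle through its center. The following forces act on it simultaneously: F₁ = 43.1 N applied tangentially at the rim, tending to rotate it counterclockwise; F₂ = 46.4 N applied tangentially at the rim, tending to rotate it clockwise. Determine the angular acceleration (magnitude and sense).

α ≈ 0.621 rad/s², clockwise

I = ½MR² = (1/2)(29.6)(0.359)² = 1.907 kg·m².
Taking counterclockwise as positive: τ₁ = +(43.1)(0.359) = +15.47 N·m; τ₂ = −(46.4)(0.359) = −16.66 N·m.
Net torque τ = -1.185 N·m.
α = τ/I = -1.185/1.907 = -0.6211 rad/s².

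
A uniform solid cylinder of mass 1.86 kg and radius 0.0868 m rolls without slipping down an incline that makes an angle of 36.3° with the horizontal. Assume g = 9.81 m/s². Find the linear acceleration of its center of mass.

a ≈ 3.87 m/s²

Translation along the incline: Mg sinθ − f = Ma.
Rotation about the center: fR = Iα with I = ½MR². No-slip gives a = αR, so f = (I/R²)a = (1/2)M a.
Substituting: Mg sinθ = (1 + 0.5000)Ma, so a = g sinθ/(1 + 0.5000) = (9.81) sin 36.3° / 1.500 = 3.872 m/s².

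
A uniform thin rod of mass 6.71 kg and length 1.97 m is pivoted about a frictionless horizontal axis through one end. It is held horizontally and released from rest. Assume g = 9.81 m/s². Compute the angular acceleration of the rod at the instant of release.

About the pivot, I = (1/3)ML² = (1/3)(6.71)(1.97)² = 8.680 kg·m².
The weight acts at the center, a distance L/2 = 0.9850 m from the pivot; τ = Mg(L/2) = 64.84 N·m.
α = τ/I = 64.84/8.680 = 7.470 rad/s².
(Equivalently α = (3g/(2L)) = 7.470 rad/s².)

α ≈ 7.47 rad/s²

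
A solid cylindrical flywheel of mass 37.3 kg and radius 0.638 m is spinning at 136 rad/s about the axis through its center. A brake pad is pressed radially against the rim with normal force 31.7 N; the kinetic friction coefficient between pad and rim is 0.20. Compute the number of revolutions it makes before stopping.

≈ 2760 revolutions

I = ½MR² = (1/2)(37.3)(0.638)² = 7.591 kg·m².
Friction force f = μN = (0.20)(31.7) = 6.340 N at the rim; torque magnitude τ = fR = 4.045 N·m, opposing ω.
|α| = τ/I = 4.045/7.591 = 0.5328 rad/s² (deceleration).
ω² = ω₀² − 2|α|θ with ω = 0 ⇒ θ = ω₀²/(2|α|) = 17360 rad = 2762 rev.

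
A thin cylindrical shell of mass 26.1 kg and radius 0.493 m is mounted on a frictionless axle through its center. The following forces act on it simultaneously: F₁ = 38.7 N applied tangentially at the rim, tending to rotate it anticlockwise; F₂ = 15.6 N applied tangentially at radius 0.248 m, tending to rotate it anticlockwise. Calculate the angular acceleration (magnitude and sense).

I = MR² = (26.1)(0.493)² = 6.344 kg·m².
Taking anticlockwise as positive: τ₁ = +(38.7)(0.493) = +19.08 N·m; τ₂ = +(15.6)(0.248) = +3.869 N·m.
Net torque τ = 22.95 N·m.
α = τ/I = 22.95/6.344 = 3.618 rad/s².

α ≈ 3.62 rad/s², anticlockwise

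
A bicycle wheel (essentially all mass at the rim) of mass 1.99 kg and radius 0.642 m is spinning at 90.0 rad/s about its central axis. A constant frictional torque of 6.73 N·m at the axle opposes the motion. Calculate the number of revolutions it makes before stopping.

I = MR² = (1.99)(0.642)² = 0.8202 kg·m².
The net torque has magnitude 6.73 N·m, opposing ω.
|α| = τ/I = 6.730/0.8202 = 8.205 rad/s² (deceleration).
ω² = ω₀² − 2|α|θ with ω = 0 ⇒ θ = ω₀²/(2|α|) = 493.6 rad = 78.56 rev.

≈ 78.6 revolutions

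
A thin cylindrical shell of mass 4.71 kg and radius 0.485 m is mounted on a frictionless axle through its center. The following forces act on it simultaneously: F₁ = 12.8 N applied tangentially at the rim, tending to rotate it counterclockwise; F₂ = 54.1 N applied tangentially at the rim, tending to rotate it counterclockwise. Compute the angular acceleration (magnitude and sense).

I = MR² = (4.71)(0.485)² = 1.108 kg·m².
Taking counterclockwise as positive: τ₁ = +(12.8)(0.485) = +6.208 N·m; τ₂ = +(54.1)(0.485) = +26.24 N·m.
Net torque τ = 32.45 N·m.
α = τ/I = 32.45/1.108 = 29.29 rad/s².

α ≈ 29.3 rad/s², counterclockwise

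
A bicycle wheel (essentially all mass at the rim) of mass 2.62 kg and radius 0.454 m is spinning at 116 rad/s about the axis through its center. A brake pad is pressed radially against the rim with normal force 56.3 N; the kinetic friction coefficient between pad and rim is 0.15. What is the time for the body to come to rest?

t ≈ 16.3 s

I = MR² = (2.62)(0.454)² = 0.5400 kg·m².
Friction force f = μN = (0.15)(56.3) = 8.445 N at the rim; torque magnitude τ = fR = 3.834 N·m, opposing ω.
|α| = τ/I = 3.834/0.5400 = 7.100 rad/s² (deceleration).
0 = ω₀ − |α|t ⇒ t = ω₀/|α| = 116/7.100 = 16.34 s.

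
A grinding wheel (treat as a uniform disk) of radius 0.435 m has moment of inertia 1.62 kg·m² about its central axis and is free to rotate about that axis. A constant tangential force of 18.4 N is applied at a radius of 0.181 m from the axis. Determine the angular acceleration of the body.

τ = F·r = (18.4)(0.181) = 3.330 N·m.
Newton's second law for rotation, τ = Iα, gives α = τ/I = 3.330/1.620 = 2.056 rad/s².

α ≈ 2.06 rad/s²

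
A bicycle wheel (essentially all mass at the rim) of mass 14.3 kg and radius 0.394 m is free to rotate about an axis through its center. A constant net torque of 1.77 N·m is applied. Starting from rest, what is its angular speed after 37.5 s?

I = MR² = (14.3)(0.394)² = 2.220 kg·m².
α = τ/I = 1.77/2.220 = 0.7973 rad/s².
ω = ω₀ + αt = 0 + (0.7973)(37.5) = 29.90 rad/s.

ω ≈ 29.9 rad/s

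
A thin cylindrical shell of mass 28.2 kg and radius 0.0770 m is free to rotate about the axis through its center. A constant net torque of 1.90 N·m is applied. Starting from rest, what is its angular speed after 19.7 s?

I = MR² = (28.2)(0.0770)² = 0.1672 kg·m².
α = τ/I = 1.90/0.1672 = 11.36 rad/s².
ω = ω₀ + αt = 0 + (11.36)(19.7) = 223.9 rad/s.

ω ≈ 224 rad/s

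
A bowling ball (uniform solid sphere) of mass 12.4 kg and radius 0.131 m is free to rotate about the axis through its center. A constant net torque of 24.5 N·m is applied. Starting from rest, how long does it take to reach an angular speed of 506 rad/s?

t ≈ 1.76 s

I = (2/5)MR² = (2/5)(12.4)(0.131)² = 0.08512 kg·m².
α = τ/I = 24.5/0.08512 = 287.8 rad/s².
ω = αt ⇒ t = ω/α = 506/287.8 = 1.758 s.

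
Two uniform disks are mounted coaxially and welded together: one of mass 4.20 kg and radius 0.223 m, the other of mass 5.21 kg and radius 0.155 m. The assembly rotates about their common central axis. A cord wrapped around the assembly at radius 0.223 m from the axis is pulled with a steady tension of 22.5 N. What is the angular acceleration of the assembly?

I = ½M₁R₁² + ½M₂R₂² = ½(4.20)(0.223)² + ½(5.21)(0.155)² = 0.1670 kg·m².
τ = F r = (22.5)(0.223) = 5.018 N·m.
α = τ/I = 5.018/0.1670 = 30.04 rad/s².

α ≈ 30.0 rad/s²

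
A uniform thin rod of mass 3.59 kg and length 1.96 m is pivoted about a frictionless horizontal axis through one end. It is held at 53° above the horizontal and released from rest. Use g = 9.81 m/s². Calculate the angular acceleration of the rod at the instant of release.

About the pivot, I = (1/3)ML² = (1/3)(3.59)(1.96)² = 4.597 kg·m².
The weight acts at the center, a distance L/2 = 0.9800 m from the pivot; τ = Mg(L/2) cos 53° = 20.77 N·m.
α = τ/I = 20.77/4.597 = 4.518 rad/s².

α ≈ 4.52 rad/s²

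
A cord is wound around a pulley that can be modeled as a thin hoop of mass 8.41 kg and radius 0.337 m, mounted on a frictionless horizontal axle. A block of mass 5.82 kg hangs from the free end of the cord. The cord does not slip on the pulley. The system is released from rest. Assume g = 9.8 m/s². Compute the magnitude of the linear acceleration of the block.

a ≈ 4.01 m/s²

I = MR² = (8.41)(0.337)² = 0.9551 kg·m².
Block: mg − T = ma. Pulley: TR = Iα. No-slip: a = αR, so T = (I/R²)a = 8.410·a.
Then mg = (m + 8.410)a, so a = (5.82)(9.8)/(5.82 + 8.410) = 4.008 m/s².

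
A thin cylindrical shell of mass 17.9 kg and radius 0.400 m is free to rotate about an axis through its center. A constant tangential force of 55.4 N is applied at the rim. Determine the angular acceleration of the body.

I = MR² = (17.9)(0.400)² = 2.864 kg·m².
τ = F R = (55.4)(0.400) = 22.16 N·m.
Newton's second law for rotation, τ = Iα, gives α = τ/I = 22.16/2.864 = 7.737 rad/s².

α ≈ 7.74 rad/s²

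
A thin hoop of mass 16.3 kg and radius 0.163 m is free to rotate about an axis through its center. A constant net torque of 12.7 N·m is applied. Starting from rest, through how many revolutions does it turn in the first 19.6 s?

≈ 896 revolutions

I = MR² = (16.3)(0.163)² = 0.4331 kg·m².
α = τ/I = 12.7/0.4331 = 29.33 rad/s².
θ = ½αt² = ½(29.33)(19.6)² = 5633 rad.
Revolutions = θ/(2π) = 896.5.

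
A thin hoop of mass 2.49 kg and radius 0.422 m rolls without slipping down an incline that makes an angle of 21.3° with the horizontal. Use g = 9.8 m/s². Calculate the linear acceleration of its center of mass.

a ≈ 1.78 m/s²

Translation along the incline: Mg sinθ − f = Ma.
Rotation about the center: fR = Iα with I = MR². No-slip gives a = αR, so f = (I/R²)a = M a.
Substituting: Mg sinθ = (1 + 1.000)Ma, so a = g sinθ/(1 + 1.000) = (9.8) sin 21.3° / 2.000 = 1.780 m/s².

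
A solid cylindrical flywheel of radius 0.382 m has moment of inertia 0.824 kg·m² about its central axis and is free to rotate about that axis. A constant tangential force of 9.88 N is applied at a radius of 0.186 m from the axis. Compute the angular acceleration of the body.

τ = F·r = (9.88)(0.186) = 1.838 N·m.
From τ = Iα: α = 1.838/0.8240 = 2.230 rad/s².

α ≈ 2.23 rad/s²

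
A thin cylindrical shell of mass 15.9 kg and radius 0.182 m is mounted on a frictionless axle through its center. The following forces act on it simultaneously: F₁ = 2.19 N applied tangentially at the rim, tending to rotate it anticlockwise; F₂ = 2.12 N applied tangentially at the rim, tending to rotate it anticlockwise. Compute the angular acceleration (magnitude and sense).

α ≈ 1.49 rad/s², anticlockwise

I = MR² = (15.9)(0.182)² = 0.5267 kg·m².
Taking anticlockwise as positive: τ₁ = +(2.19)(0.182) = +0.3986 N·m; τ₂ = +(2.12)(0.182) = +0.3858 N·m.
Net torque τ = 0.7844 N·m.
α = τ/I = 0.7844/0.5267 = 1.489 rad/s².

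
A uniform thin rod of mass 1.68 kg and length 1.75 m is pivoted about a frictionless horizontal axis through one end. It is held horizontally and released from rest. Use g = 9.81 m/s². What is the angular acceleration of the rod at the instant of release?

α ≈ 8.41 rad/s²

About the pivot, I = (1/3)ML² = (1/3)(1.68)(1.75)² = 1.715 kg·m².
The weight acts at the center, a distance L/2 = 0.8750 m from the pivot; τ = Mg(L/2) = 14.42 N·m.
α = τ/I = 14.42/1.715 = 8.409 rad/s².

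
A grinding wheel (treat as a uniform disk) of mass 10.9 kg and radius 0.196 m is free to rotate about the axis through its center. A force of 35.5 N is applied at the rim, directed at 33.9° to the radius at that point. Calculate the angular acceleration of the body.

α ≈ 18.5 rad/s²

I = ½MR² = (1/2)(10.9)(0.196)² = 0.2094 kg·m².
Only the tangential component produces torque: τ = F R sinθ = (35.5)(0.196) sin 33.9° = 3.881 N·m.
From τ = Iα: α = 3.881/0.2094 = 18.54 rad/s².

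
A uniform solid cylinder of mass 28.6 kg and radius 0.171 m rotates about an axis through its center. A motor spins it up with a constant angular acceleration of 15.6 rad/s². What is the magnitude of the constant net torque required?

τ ≈ 6.52 N·m

I = ½MR² = (1/2)(28.6)(0.171)² = 0.4181 kg·m².
τ = Iα = (0.4181)(15.60) = 6.523 N·m.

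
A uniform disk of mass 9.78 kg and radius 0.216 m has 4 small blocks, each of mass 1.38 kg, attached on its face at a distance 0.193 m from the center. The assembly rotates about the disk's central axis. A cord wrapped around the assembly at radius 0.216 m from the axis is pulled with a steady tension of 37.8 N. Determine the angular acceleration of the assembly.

I_disk = ½MR² = ½(9.78)(0.216)² = 0.2281 kg·m².
I_blocks = 4·m·r² = 4(1.38)(0.193)² = 0.2056 kg·m².
Total I = 0.4338 kg·m².
τ = F r = (37.8)(0.216) = 8.165 N·m.
α = τ/I = 8.165/0.4338 = 18.82 rad/s².

α ≈ 18.8 rad/s²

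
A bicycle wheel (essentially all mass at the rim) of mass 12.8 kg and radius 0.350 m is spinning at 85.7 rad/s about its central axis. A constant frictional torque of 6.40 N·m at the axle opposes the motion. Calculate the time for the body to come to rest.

t ≈ 21.0 s

I = MR² = (12.8)(0.350)² = 1.568 kg·m².
The net torque has magnitude 6.40 N·m, opposing ω.
|α| = τ/I = 6.400/1.568 = 4.082 rad/s² (deceleration).
0 = ω₀ − |α|t ⇒ t = ω₀/|α| = 85.7/4.082 = 21.00 s.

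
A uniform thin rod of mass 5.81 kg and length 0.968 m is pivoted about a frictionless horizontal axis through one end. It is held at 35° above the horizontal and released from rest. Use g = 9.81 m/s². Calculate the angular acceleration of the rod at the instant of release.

About the pivot, I = (1/3)ML² = (1/3)(5.81)(0.968)² = 1.815 kg·m².
The weight acts at the center, a distance L/2 = 0.4840 m from the pivot; τ = Mg(L/2) cos 35° = 22.60 N·m.
α = τ/I = 22.60/1.815 = 12.45 rad/s².

α ≈ 12.5 rad/s²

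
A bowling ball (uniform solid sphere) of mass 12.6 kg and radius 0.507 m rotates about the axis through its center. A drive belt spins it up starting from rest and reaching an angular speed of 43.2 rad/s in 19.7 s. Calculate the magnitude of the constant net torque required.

τ ≈ 2.84 N·m

I = (2/5)MR² = (2/5)(12.6)(0.507)² = 1.296 kg·m².
α = Δω/Δt = (43.2 − 0)/19.7 = 2.193 rad/s².
τ = Iα = (1.296)(2.193) = 2.841 N·m.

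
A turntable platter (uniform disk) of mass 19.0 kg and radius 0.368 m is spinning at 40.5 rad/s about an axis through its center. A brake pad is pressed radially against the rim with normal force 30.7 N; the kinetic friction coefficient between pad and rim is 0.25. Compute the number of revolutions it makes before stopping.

≈ 59.5 revolutions

I = ½MR² = (1/2)(19.0)(0.368)² = 1.287 kg·m².
Friction force f = μN = (0.25)(30.7) = 7.675 N at the rim; torque magnitude τ = fR = 2.824 N·m, opposing ω.
|α| = τ/I = 2.824/1.287 = 2.195 rad/s² (deceleration).
ω² = ω₀² − 2|α|θ with ω = 0 ⇒ θ = ω₀²/(2|α|) = 373.6 rad = 59.46 rev.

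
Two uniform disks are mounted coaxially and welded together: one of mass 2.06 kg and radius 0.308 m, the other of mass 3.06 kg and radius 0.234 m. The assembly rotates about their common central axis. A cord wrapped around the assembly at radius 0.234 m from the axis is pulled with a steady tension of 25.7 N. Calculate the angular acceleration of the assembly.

I = ½M₁R₁² + ½M₂R₂² = ½(2.06)(0.308)² + ½(3.06)(0.234)² = 0.1815 kg·m².
τ = F r = (25.7)(0.234) = 6.014 N·m.
α = τ/I = 6.014/0.1815 = 33.14 rad/s².

α ≈ 33.1 rad/s²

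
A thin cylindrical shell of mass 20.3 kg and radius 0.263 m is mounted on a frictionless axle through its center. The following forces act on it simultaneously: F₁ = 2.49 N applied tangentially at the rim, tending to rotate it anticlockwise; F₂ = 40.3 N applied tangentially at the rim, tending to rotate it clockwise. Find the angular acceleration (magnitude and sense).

I = MR² = (20.3)(0.263)² = 1.404 kg·m².
Taking anticlockwise as positive: τ₁ = +(2.49)(0.263) = +0.6549 N·m; τ₂ = −(40.3)(0.263) = −10.60 N·m.
Net torque τ = -9.944 N·m.
α = τ/I = -9.944/1.404 = -7.082 rad/s².

α ≈ 7.08 rad/s², clockwise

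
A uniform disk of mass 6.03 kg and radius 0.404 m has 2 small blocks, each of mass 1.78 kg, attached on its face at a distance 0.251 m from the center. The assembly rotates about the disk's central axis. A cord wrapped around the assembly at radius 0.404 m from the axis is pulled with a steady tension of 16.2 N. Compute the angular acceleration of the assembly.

α ≈ 9.14 rad/s²

I_disk = ½MR² = ½(6.03)(0.404)² = 0.4921 kg·m².
I_blocks = 2·m·r² = 2(1.78)(0.251)² = 0.2243 kg·m².
Total I = 0.7164 kg·m².
τ = F r = (16.2)(0.404) = 6.545 N·m.
α = τ/I = 6.545/0.7164 = 9.136 rad/s².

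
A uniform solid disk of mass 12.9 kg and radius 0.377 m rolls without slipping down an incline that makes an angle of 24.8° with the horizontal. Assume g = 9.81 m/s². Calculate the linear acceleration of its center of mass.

Translation along the incline: Mg sinθ − f = Ma.
Rotation about the center: fR = Iα with I = ½MR². No-slip gives a = αR, so f = (I/R²)a = (1/2)M a.
Substituting: Mg sinθ = (1 + 0.5000)Ma, so a = g sinθ/(1 + 0.5000) = (9.81) sin 24.8° / 1.500 = 2.743 m/s².

a ≈ 2.74 m/s²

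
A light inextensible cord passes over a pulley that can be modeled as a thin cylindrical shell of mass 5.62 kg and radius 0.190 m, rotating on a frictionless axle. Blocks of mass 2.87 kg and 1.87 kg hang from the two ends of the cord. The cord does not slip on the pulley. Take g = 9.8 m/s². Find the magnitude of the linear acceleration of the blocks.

I = MR² = (5.62)(0.190)² = 0.2029 kg·m².
Heavier block: m₁g − T₁ = m₁a. Lighter block: T₂ − m₂g = m₂a.
Pulley: (T₁ − T₂)R = Iα = I(a/R), so T₁ − T₂ = (I/R²)a = 1·M_p a = 5.620·a.
Adding the three: (m₁ − m₂)g = (m₁ + m₂ + 5.620)a, so a = (2.87 − 1.87)(9.8)/(2.87 + 1.87 + 5.620) = 0.9459 m/s².

a ≈ 0.946 m/s²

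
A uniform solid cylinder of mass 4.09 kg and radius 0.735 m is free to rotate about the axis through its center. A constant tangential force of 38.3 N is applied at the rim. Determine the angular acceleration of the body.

α ≈ 25.5 rad/s²

I = ½MR² = (1/2)(4.09)(0.735)² = 1.105 kg·m².
τ = F R = (38.3)(0.735) = 28.15 N·m.
Newton's second law for rotation, τ = Iα, gives α = τ/I = 28.15/1.105 = 25.48 rad/s².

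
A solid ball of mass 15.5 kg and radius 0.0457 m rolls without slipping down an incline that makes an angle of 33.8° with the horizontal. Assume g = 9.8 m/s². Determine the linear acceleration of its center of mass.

Translation along the incline: Mg sinθ − f = Ma.
Rotation about the center: fR = Iα with I = (2/5)MR². No-slip gives a = αR, so f = (I/R²)a = (2/5)M a.
Substituting: Mg sinθ = (1 + 0.4000)Ma, so a = g sinθ/(1 + 0.4000) = (9.8) sin 33.8° / 1.400 = 3.894 m/s².

a ≈ 3.89 m/s²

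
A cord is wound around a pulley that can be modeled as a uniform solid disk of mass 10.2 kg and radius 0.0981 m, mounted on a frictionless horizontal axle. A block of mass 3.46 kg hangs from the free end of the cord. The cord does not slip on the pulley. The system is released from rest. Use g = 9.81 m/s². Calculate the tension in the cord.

T ≈ 20.2 N

I = ½MR² = (1/2)(10.2)(0.0981)² = 0.04908 kg·m².
Block: mg − T = ma. Pulley: TR = Iα. No-slip: a = αR, so T = (I/R²)a = 5.100·a.
Then mg = (m + 5.100)a, so a = (3.46)(9.81)/(3.46 + 5.100) = 3.965 m/s².
T = 5.100·a = 20.22 N.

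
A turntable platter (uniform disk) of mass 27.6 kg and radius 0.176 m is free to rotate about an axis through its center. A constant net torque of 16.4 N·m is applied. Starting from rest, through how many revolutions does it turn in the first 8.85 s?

I = ½MR² = (1/2)(27.6)(0.176)² = 0.4275 kg·m².
α = τ/I = 16.4/0.4275 = 38.37 rad/s².
θ = ½αt² = ½(38.37)(8.85)² = 1502 rad.
Revolutions = θ/(2π) = 239.1.

≈ 239 revolutions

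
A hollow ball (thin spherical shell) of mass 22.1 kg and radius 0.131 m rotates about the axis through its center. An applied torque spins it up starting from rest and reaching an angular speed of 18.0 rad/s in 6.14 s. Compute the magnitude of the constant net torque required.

τ ≈ 0.741 N·m

I = (2/3)MR² = (2/3)(22.1)(0.131)² = 0.2528 kg·m².
α = Δω/Δt = (18.0 − 0)/6.14 = 2.932 rad/s².
τ = Iα = (0.2528)(2.932) = 0.7412 N·m.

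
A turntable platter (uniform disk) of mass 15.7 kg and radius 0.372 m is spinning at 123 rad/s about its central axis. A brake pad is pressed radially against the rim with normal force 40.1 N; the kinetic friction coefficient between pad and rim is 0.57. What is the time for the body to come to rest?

t ≈ 15.7 s

I = ½MR² = (1/2)(15.7)(0.372)² = 1.086 kg·m².
Friction force f = μN = (0.57)(40.1) = 22.86 N at the rim; torque magnitude τ = fR = 8.503 N·m, opposing ω.
|α| = τ/I = 8.503/1.086 = 7.827 rad/s² (deceleration).
0 = ω₀ − |α|t ⇒ t = ω₀/|α| = 123/7.827 = 15.71 s.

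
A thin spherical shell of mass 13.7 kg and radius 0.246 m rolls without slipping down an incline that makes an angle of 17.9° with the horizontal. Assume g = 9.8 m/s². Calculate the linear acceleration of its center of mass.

a ≈ 1.81 m/s²

Translation along the incline: Mg sinθ − f = Ma.
Rotation about the center: fR = Iα with I = (2/3)MR². No-slip gives a = αR, so f = (I/R²)a = (2/3)M a.
Substituting: Mg sinθ = (1 + 0.6667)Ma, so a = g sinθ/(1 + 0.6667) = (9.8) sin 17.9° / 1.667 = 1.807 m/s².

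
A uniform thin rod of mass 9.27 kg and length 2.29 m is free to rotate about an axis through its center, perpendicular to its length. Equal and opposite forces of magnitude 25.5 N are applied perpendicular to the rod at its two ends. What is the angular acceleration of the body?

α ≈ 14.4 rad/s²

I = (1/12)ML² = (1/12)(9.27)(2.29)² = 4.051 kg·m².
The couple gives τ = F·(L/2) + F·(L/2) = F L = (25.5)(2.29) = 58.40 N·m.
Newton's second law for rotation, τ = Iα, gives α = τ/I = 58.40/4.051 = 14.41 rad/s².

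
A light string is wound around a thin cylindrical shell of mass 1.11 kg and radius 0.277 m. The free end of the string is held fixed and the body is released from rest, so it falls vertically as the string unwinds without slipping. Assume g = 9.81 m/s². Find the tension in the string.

Translation: Mg − T = Ma. Rotation about the center: TR = Iα with I = MR².
With a = αR: T = (I/R²)a = M a, so Mg = (1 + 1.000)Ma.
a = g/(1 + 1.000) = 9.81/2.000 = 4.905 m/s².
T = 1.000·M·a = (1.000)(1.11)(4.905) = 5.445 N.

T ≈ 5.44 N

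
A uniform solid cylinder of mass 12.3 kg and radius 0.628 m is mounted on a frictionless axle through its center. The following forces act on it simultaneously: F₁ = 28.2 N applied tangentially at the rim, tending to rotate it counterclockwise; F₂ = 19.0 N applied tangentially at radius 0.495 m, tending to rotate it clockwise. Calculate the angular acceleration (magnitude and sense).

I = ½MR² = (1/2)(12.3)(0.628)² = 2.425 kg·m².
Taking counterclockwise as positive: τ₁ = +(28.2)(0.628) = +17.71 N·m; τ₂ = −(19.0)(0.495) = −9.405 N·m.
Net torque τ = 8.305 N·m.
α = τ/I = 8.305/2.425 = 3.424 rad/s².

α ≈ 3.42 rad/s², counterclockwise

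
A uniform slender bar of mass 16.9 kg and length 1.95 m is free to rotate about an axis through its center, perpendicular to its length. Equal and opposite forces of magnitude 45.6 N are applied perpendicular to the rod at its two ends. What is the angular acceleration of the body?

I = (1/12)ML² = (1/12)(16.9)(1.95)² = 5.355 kg·m².
The couple gives τ = F·(L/2) + F·(L/2) = F L = (45.6)(1.95) = 88.92 N·m.
Newton's second law for rotation, τ = Iα, gives α = τ/I = 88.92/5.355 = 16.60 rad/s².

α ≈ 16.6 rad/s²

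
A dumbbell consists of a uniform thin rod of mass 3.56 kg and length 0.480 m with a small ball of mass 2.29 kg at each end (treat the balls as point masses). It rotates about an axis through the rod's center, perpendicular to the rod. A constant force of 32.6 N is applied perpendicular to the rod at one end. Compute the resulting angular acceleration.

I_rod = (1/12)ML² = (1/12)(3.56)(0.480)² = 0.06835 kg·m².
I_balls = 2·m·(L/2)² = 2(2.29)(0.2400)² = 0.2638 kg·m².
Total I = 0.3322 kg·m².
τ = F·(L/2) = (32.6)(0.240) = 7.824 N·m.
α = τ/I = 7.824/0.3322 = 23.55 rad/s².

α ≈ 23.6 rad/s²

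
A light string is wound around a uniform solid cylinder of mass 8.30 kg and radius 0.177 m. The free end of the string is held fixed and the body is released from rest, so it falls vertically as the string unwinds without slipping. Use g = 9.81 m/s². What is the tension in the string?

T ≈ 27.1 N

Translation: Mg − T = Ma. Rotation about the center: TR = Iα with I = ½MR².
With a = αR: T = (I/R²)a = (1/2)M a, so Mg = (1 + 0.5000)Ma.
a = g/(1 + 0.5000) = 9.81/1.500 = 6.540 m/s².
T = 0.5000·M·a = (0.5000)(8.30)(6.540) = 27.14 N.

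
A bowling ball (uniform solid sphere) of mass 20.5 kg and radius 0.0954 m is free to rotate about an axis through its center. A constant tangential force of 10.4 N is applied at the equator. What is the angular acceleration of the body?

I = (2/5)MR² = (2/5)(20.5)(0.0954)² = 0.07463 kg·m².
τ = F R = (10.4)(0.0954) = 0.9922 N·m.
Newton's second law for rotation, τ = Iα, gives α = τ/I = 0.9922/0.07463 = 13.29 rad/s².

α ≈ 13.3 rad/s²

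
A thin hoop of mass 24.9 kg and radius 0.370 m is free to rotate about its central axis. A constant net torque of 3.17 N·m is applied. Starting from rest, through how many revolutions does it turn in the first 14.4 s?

≈ 15.3 revolutions

I = MR² = (24.9)(0.370)² = 3.409 kg·m².
α = τ/I = 3.17/3.409 = 0.9299 rad/s².
θ = ½αt² = ½(0.9299)(14.4)² = 96.42 rad.
Revolutions = θ/(2π) = 15.35.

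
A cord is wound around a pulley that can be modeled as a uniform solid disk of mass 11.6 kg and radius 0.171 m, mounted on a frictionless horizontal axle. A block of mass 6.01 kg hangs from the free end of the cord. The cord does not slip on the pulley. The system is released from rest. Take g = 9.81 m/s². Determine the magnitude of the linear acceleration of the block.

a ≈ 4.99 m/s²

I = ½MR² = (1/2)(11.6)(0.171)² = 0.1696 kg·m².
Block: mg − T = ma. Pulley: TR = Iα. No-slip: a = αR, so T = (I/R²)a = 5.800·a.
Then mg = (m + 5.800)a, so a = (6.01)(9.81)/(6.01 + 5.800) = 4.992 m/s².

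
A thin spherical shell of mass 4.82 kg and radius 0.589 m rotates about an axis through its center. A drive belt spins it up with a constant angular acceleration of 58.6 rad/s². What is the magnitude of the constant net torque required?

τ ≈ 65.3 N·m

I = (2/3)MR² = (2/3)(4.82)(0.589)² = 1.115 kg·m².
τ = Iα = (1.115)(58.60) = 65.33 N·m.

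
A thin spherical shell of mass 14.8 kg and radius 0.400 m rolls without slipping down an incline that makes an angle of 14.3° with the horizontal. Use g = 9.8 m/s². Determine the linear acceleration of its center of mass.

a ≈ 1.45 m/s²

Translation along the incline: Mg sinθ − f = Ma.
Rotation about the center: fR = Iα with I = (2/3)MR². No-slip gives a = αR, so f = (I/R²)a = (2/3)M a.
Substituting: Mg sinθ = (1 + 0.6667)Ma, so a = g sinθ/(1 + 0.6667) = (9.8) sin 14.3° / 1.667 = 1.452 m/s².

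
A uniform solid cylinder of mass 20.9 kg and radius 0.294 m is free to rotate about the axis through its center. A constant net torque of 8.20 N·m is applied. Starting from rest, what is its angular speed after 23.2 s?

I = ½MR² = (1/2)(20.9)(0.294)² = 0.9033 kg·m².
α = τ/I = 8.20/0.9033 = 9.078 rad/s².
ω = ω₀ + αt = 0 + (9.078)(23.2) = 210.6 rad/s.

ω ≈ 211 rad/s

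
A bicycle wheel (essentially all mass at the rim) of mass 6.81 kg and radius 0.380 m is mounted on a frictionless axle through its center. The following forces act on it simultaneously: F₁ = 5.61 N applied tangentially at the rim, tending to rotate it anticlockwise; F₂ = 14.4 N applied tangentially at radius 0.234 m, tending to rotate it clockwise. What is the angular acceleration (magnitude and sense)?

α ≈ 1.26 rad/s², clockwise

I = MR² = (6.81)(0.380)² = 0.9834 kg·m².
Taking anticlockwise as positive: τ₁ = +(5.61)(0.380) = +2.132 N·m; τ₂ = −(14.4)(0.234) = −3.370 N·m.
Net torque τ = -1.238 N·m.
α = τ/I = -1.238/0.9834 = -1.259 rad/s².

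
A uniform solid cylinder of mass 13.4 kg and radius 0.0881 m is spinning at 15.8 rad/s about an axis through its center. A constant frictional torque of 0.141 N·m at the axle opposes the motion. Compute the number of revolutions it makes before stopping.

≈ 7.33 revolutions

I = ½MR² = (1/2)(13.4)(0.0881)² = 0.05200 kg·m².
The net torque has magnitude 0.141 N·m, opposing ω.
|α| = τ/I = 0.1410/0.05200 = 2.711 rad/s² (deceleration).
ω² = ω₀² − 2|α|θ with ω = 0 ⇒ θ = ω₀²/(2|α|) = 46.04 rad = 7.327 rev.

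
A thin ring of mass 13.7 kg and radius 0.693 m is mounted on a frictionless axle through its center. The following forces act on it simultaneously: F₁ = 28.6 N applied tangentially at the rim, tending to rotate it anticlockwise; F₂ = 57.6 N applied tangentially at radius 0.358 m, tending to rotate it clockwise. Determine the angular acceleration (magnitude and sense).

I = MR² = (13.7)(0.693)² = 6.579 kg·m².
Taking anticlockwise as positive: τ₁ = +(28.6)(0.693) = +19.82 N·m; τ₂ = −(57.6)(0.358) = −20.62 N·m.
Net torque τ = -0.8010 N·m.
α = τ/I = -0.8010/6.579 = -0.1217 rad/s².

α ≈ 0.122 rad/s², clockwise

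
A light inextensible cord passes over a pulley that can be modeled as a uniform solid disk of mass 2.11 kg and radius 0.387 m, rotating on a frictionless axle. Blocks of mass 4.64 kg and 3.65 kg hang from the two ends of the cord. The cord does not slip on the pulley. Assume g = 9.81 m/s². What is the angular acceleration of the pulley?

I = ½MR² = (1/2)(2.11)(0.387)² = 0.1580 kg·m².
Heavier block: m₁g − T₁ = m₁a. Lighter block: T₂ − m₂g = m₂a.
Pulley: (T₁ − T₂)R = Iα = I(a/R), so T₁ − T₂ = (I/R²)a = (1/2)M_p a = 1.055·a.
Adding the three: (m₁ − m₂)g = (m₁ + m₂ + 1.055)a, so a = (4.64 − 3.65)(9.81)/(4.64 + 3.65 + 1.055) = 1.039 m/s².
α = a/R = 1.039/0.387 = 2.685 rad/s².

α ≈ 2.69 rad/s²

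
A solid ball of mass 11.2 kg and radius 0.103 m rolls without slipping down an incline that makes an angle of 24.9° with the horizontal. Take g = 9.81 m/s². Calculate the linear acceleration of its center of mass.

Translation along the incline: Mg sinθ − f = Ma.
Rotation about the center: fR = Iα with I = (2/5)MR². No-slip gives a = αR, so f = (I/R²)a = (2/5)M a.
Substituting: Mg sinθ = (1 + 0.4000)Ma, so a = g sinθ/(1 + 0.4000) = (9.81) sin 24.9° / 1.400 = 2.950 m/s².

a ≈ 2.95 m/s²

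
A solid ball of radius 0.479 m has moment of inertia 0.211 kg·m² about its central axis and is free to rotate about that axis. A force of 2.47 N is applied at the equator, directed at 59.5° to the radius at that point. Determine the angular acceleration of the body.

α ≈ 4.83 rad/s²

Only the tangential component produces torque: τ = F R sinθ = (2.47)(0.479) sin 59.5° = 1.019 N·m.
From τ = Iα: α = 1.019/0.2110 = 4.831 rad/s².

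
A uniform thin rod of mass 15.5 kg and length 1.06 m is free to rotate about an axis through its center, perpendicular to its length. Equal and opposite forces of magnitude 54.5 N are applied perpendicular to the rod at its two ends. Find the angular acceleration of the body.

α ≈ 39.8 rad/s²

I = (1/12)ML² = (1/12)(15.5)(1.06)² = 1.451 kg·m².
The couple gives τ = F·(L/2) + F·(L/2) = F L = (54.5)(1.06) = 57.77 N·m.
From τ = Iα: α = 57.77/1.451 = 39.81 rad/s².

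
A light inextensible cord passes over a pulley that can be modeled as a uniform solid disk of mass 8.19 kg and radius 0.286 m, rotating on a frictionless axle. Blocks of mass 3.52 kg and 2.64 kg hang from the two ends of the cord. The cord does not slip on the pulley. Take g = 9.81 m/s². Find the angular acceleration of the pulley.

I = ½MR² = (1/2)(8.19)(0.286)² = 0.3350 kg·m².
Heavier block: m₁g − T₁ = m₁a. Lighter block: T₂ − m₂g = m₂a.
Pulley: (T₁ − T₂)R = Iα = I(a/R), so T₁ − T₂ = (I/R²)a = (1/2)M_p a = 4.095·a.
Adding the three: (m₁ − m₂)g = (m₁ + m₂ + 4.095)a, so a = (3.52 − 2.64)(9.81)/(3.52 + 2.64 + 4.095) = 0.8418 m/s².
α = a/R = 0.8418/0.286 = 2.943 rad/s².

α ≈ 2.94 rad/s²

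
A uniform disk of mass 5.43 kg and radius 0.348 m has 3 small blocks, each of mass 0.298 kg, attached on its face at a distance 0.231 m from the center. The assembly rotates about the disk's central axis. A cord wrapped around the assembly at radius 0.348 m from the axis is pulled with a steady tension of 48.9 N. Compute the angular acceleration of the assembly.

I_disk = ½MR² = ½(5.43)(0.348)² = 0.3288 kg·m².
I_blocks = 3·m·r² = 3(0.298)(0.231)² = 0.04770 kg·m².
Total I = 0.3765 kg·m².
τ = F r = (48.9)(0.348) = 17.02 N·m.
α = τ/I = 17.02/0.3765 = 45.20 rad/s².

α ≈ 45.2 rad/s²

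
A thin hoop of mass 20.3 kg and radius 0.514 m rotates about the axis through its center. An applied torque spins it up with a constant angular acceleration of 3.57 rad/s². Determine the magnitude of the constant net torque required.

τ ≈ 19.1 N·m

I = MR² = (20.3)(0.514)² = 5.363 kg·m².
τ = Iα = (5.363)(3.570) = 19.15 N·m.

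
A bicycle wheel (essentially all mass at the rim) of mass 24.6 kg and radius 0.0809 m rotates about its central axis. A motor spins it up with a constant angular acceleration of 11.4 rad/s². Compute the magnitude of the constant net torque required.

I = MR² = (24.6)(0.0809)² = 0.1610 kg·m².
τ = Iα = (0.1610)(11.40) = 1.835 N·m.

τ ≈ 1.84 N·m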